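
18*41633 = 749394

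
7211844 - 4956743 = 2255101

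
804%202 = 198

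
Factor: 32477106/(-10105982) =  - 16238553/5052991 = - 3^1*17^1*179^(-1)*28229^( - 1 )*318403^1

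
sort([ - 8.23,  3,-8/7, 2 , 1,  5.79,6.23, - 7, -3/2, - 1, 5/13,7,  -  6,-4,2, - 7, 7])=[ - 8.23, - 7,  -  7 , - 6, - 4 ,-3/2 , - 8/7, - 1 , 5/13,1,2,2, 3, 5.79,6.23,7, 7] 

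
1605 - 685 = 920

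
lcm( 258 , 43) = 258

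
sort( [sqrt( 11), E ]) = [ E, sqrt( 11 )]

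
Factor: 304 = 2^4*19^1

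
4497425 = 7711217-3213792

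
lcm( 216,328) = 8856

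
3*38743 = 116229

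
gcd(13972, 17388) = 28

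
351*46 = 16146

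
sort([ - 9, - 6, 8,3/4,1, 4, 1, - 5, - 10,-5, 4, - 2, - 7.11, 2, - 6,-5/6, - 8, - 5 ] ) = [ - 10, - 9, - 8, - 7.11, - 6, - 6,-5,-5, - 5, - 2, - 5/6 , 3/4,1, 1,2, 4, 4, 8] 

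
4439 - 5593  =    -  1154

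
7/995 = 7/995 = 0.01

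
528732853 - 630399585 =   -  101666732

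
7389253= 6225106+1164147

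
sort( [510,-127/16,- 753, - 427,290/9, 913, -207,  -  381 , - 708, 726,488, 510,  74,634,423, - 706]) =[-753,  -  708,- 706, - 427,-381, - 207, - 127/16,290/9,74 , 423,488, 510 , 510 , 634, 726 , 913 ] 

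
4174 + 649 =4823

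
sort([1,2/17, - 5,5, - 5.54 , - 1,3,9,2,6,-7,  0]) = [  -  7, - 5.54, - 5, - 1,0,2/17, 1,2, 3, 5,6, 9 ]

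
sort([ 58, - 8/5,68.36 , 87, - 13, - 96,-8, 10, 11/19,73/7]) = [-96,-13, - 8,-8/5, 11/19, 10 , 73/7, 58,68.36 , 87]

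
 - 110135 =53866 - 164001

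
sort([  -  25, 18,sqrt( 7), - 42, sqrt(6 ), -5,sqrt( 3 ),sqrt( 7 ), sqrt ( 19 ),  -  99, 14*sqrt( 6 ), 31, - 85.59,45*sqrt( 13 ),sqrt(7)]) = [-99, - 85.59, - 42, - 25, -5,sqrt( 3) , sqrt(6 ),sqrt( 7 ),sqrt( 7 ), sqrt( 7 ), sqrt( 19 ), 18 , 31 , 14 * sqrt( 6), 45*sqrt( 13)]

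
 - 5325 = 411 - 5736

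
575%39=29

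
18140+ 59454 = 77594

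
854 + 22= 876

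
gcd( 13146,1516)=2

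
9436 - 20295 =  - 10859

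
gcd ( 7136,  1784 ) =1784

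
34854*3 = 104562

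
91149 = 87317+3832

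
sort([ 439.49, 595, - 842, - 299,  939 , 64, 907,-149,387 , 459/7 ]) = [ - 842, - 299, - 149, 64, 459/7 , 387, 439.49,595 , 907, 939]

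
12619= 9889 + 2730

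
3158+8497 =11655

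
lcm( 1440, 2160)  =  4320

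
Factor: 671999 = 671999^1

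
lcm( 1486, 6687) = 13374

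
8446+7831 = 16277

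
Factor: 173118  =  2^1* 3^1 * 11^1 * 43^1*61^1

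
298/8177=298/8177= 0.04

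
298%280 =18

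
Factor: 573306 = 2^1* 3^1*19^1*47^1*107^1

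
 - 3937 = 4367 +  - 8304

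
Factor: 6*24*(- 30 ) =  - 2^5 * 3^3 *5^1  =  - 4320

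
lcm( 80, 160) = 160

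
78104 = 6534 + 71570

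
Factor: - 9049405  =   - 5^1*1809881^1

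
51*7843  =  399993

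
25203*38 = 957714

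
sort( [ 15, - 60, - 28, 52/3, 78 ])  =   [ - 60,- 28 , 15, 52/3,78]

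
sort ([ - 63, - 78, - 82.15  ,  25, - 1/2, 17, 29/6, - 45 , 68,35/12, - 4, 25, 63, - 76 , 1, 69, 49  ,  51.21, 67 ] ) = [ - 82.15, - 78,-76 , - 63, - 45, - 4, -1/2,1,35/12, 29/6,  17, 25,25,49, 51.21,  63, 67,  68  ,  69]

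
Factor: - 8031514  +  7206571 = -824943 = - 3^1* 7^1*163^1*241^1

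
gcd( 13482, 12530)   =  14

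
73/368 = 73/368 = 0.20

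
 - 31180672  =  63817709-94998381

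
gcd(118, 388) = 2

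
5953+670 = 6623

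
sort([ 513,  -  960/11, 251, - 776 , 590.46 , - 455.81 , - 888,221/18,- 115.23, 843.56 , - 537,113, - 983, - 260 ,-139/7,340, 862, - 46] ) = [ - 983 , - 888, -776, - 537, - 455.81  ,-260 ,  -  115.23 ,  -  960/11, - 46,  -  139/7,221/18,  113, 251, 340 , 513 , 590.46, 843.56,862]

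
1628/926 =1 + 351/463 = 1.76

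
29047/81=29047/81 = 358.60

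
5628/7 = 804=804.00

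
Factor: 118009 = 19^1*6211^1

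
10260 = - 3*(  -  3420) 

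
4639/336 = 13+271/336 = 13.81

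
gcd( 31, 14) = 1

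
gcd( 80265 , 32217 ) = 3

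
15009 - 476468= -461459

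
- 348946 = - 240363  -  108583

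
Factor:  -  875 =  - 5^3  *7^1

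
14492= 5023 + 9469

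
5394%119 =39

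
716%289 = 138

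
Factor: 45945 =3^2 * 5^1*1021^1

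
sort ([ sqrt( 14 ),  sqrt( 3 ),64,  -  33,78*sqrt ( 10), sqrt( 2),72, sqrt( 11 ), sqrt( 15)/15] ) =[  -  33 , sqrt( 15)/15, sqrt(2 ),sqrt ( 3 ),sqrt(11) , sqrt(14 ) , 64, 72, 78*sqrt( 10 ) ]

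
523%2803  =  523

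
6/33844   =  3/16922  =  0.00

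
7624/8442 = 3812/4221 = 0.90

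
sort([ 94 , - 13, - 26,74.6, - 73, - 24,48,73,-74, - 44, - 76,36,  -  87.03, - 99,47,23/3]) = [ - 99,-87.03,  -  76,- 74, - 73, - 44,-26, - 24, -13,23/3,36,47, 48, 73,  74.6, 94]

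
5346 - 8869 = - 3523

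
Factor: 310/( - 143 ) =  - 2^1*5^1*11^(- 1) * 13^(  -  1 )*31^1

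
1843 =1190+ 653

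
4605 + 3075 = 7680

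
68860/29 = 68860/29 = 2374.48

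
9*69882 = 628938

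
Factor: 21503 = 21503^1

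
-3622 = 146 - 3768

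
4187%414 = 47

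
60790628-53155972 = 7634656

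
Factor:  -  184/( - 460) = 2/5 =2^1*5^ ( - 1 )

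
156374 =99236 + 57138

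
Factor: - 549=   -  3^2 * 61^1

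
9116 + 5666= 14782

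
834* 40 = 33360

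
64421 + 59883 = 124304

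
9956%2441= 192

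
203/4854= 203/4854=0.04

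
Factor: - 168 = - 2^3*3^1*7^1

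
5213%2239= 735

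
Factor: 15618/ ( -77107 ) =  - 2^1*3^1*19^1*83^( - 1)*137^1*929^( - 1)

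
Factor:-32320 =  - 2^6*5^1*101^1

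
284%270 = 14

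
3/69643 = 3/69643  =  0.00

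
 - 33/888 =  - 1 + 285/296 = -0.04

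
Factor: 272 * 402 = 109344 = 2^5 * 3^1 * 17^1* 67^1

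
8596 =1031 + 7565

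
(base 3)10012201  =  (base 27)35j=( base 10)2341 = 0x925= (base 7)6553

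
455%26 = 13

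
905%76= 69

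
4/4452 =1/1113 = 0.00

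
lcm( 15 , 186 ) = 930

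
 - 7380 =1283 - 8663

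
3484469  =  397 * 8777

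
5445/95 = 57  +  6/19 =57.32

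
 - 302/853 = - 1 + 551/853 = -0.35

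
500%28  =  24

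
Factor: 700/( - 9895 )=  -2^2*5^1*7^1 *1979^(  -  1 )  =  - 140/1979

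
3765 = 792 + 2973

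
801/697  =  1 + 104/697=1.15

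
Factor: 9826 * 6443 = 2^1*17^4*379^1 = 63308918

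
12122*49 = 593978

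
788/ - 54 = - 15  +  11/27=- 14.59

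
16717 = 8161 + 8556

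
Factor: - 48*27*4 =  - 2^6*3^4 = - 5184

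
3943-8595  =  -4652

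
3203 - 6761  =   - 3558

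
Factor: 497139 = 3^1*165713^1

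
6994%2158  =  520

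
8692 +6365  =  15057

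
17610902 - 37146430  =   -19535528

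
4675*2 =9350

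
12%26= 12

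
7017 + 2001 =9018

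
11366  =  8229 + 3137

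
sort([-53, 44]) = [ - 53,  44]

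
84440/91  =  84440/91=927.91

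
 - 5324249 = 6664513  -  11988762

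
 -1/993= - 1/993 = - 0.00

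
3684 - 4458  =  -774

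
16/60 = 4/15 = 0.27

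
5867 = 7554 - 1687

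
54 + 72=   126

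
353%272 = 81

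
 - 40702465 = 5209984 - 45912449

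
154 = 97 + 57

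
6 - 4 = 2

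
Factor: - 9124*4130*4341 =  - 2^3*3^1*5^1*7^1*59^1*1447^1*2281^1=- 163578082920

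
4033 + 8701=12734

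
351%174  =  3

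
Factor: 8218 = 2^1* 7^1 * 587^1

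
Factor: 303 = 3^1*101^1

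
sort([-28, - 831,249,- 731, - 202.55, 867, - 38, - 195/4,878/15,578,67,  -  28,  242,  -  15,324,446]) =[-831,  -  731,-202.55,  -  195/4, - 38, - 28, - 28,- 15,878/15, 67,242,  249,324, 446,578, 867]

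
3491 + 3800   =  7291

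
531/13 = 531/13= 40.85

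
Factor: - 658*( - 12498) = 2^2*3^1*7^1*47^1*2083^1 =8223684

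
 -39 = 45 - 84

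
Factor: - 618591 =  - 3^1*206197^1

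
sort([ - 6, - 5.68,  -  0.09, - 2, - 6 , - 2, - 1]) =[ - 6 , -6, - 5.68,  -  2, - 2, - 1, - 0.09 ]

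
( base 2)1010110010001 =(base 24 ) 9e1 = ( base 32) 5ch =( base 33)52A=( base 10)5521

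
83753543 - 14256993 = 69496550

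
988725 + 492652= 1481377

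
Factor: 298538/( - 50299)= - 2^1*179^(-1 )*281^( - 1)*149269^1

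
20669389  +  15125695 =35795084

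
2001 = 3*667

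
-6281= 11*( - 571 )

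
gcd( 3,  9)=3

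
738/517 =738/517 =1.43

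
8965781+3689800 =12655581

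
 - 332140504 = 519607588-851748092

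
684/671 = 1 + 13/671 = 1.02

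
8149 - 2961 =5188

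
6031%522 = 289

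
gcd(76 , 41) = 1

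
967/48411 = 967/48411 = 0.02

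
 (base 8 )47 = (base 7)54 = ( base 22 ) 1H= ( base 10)39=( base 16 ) 27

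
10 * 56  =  560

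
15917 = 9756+6161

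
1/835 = 1/835 = 0.00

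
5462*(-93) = -507966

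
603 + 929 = 1532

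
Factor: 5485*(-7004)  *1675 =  - 2^2*5^3*17^1*67^1*103^1*1097^1=- 64348374500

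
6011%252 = 215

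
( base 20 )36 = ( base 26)2e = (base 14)4a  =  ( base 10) 66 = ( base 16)42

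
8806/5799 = 8806/5799 = 1.52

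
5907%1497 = 1416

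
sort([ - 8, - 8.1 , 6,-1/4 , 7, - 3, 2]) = [ - 8.1, - 8 , - 3, - 1/4 , 2,6 , 7]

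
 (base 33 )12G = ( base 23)24L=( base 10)1171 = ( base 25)1LL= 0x493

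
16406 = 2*8203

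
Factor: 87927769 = 173^1*227^1*2239^1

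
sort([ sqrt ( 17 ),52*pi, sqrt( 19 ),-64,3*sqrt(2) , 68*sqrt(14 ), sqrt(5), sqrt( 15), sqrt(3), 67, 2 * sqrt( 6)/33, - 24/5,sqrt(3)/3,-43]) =[ - 64, - 43, - 24/5,2*sqrt( 6)/33,sqrt(3)/3,sqrt(3), sqrt(5 ), sqrt(15) , sqrt( 17 ) , 3*sqrt(2),sqrt( 19), 67,52*pi, 68*sqrt( 14)] 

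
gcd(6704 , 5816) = 8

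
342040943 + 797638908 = 1139679851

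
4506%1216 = 858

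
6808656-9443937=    - 2635281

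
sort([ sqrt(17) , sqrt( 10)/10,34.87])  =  [sqrt( 10 )/10,sqrt( 17),34.87]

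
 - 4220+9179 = 4959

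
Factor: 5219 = 17^1*307^1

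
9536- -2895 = 12431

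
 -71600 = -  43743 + -27857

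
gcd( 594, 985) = 1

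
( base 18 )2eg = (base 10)916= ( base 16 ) 394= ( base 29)12h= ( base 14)496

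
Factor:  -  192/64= - 3 = - 3^1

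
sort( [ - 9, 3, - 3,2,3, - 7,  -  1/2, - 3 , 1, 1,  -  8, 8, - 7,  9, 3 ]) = [ - 9, - 8, - 7, - 7, - 3 ,-3,-1/2,  1, 1, 2,3 , 3,  3, 8,  9]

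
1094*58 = 63452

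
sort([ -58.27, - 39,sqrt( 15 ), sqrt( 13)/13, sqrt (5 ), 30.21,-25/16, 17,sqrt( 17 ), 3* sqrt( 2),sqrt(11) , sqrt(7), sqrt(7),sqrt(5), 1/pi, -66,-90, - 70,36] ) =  [ -90,-70, -66, - 58.27, - 39, - 25/16 , sqrt(13 )/13, 1/pi, sqrt(5 ),sqrt( 5), sqrt ( 7 ), sqrt(7 ), sqrt(11), sqrt (15),sqrt ( 17 ), 3*sqrt( 2),17,30.21, 36]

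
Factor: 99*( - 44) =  - 2^2*3^2*11^2 = - 4356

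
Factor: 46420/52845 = 2^2*3^( - 1)*11^1*13^(-1)*211^1 * 271^( -1) = 9284/10569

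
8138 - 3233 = 4905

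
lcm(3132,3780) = 109620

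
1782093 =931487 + 850606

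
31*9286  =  287866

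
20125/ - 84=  - 240  +  5/12=-  239.58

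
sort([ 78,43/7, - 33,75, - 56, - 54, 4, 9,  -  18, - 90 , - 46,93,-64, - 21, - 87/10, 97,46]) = [  -  90, - 64, - 56, - 54, - 46,-33, - 21, - 18, - 87/10, 4,43/7,9, 46, 75, 78,93, 97]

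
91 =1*91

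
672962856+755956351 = 1428919207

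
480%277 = 203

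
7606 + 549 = 8155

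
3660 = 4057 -397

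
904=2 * 452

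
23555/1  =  23555 =23555.00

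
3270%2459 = 811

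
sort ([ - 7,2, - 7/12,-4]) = [ - 7, - 4, - 7/12,2]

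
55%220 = 55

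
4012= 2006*2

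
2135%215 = 200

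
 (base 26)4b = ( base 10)115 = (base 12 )97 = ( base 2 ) 1110011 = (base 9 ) 137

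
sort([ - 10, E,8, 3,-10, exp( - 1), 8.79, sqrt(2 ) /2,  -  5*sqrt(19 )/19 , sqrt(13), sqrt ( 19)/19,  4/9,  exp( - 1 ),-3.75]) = [  -  10, - 10, - 3.75, - 5*sqrt(19)/19, sqrt(19) /19,exp(-1 ), exp( - 1),4/9,sqrt( 2) /2 , E,3, sqrt( 13),8, 8.79] 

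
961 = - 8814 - -9775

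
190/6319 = 190/6319  =  0.03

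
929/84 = 929/84 =11.06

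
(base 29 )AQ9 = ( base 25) EGN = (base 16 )23d5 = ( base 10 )9173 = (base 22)IKL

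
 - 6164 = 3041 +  - 9205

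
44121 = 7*6303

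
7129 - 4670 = 2459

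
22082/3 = 22082/3 = 7360.67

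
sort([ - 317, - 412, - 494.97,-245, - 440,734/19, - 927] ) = [ - 927,- 494.97,-440,-412, - 317, - 245, 734/19]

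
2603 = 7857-5254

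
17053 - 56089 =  - 39036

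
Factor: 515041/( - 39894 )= -2^(-1)*3^( - 1 )*61^(-1)*109^ ( - 1 )*515041^1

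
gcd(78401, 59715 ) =1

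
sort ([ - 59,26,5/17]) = [-59, 5/17, 26] 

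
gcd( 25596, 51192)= 25596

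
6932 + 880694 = 887626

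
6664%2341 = 1982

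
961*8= 7688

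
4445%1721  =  1003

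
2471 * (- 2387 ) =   -  5898277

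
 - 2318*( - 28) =64904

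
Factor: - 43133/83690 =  - 2^( -1)*5^ ( - 1 )*8369^(-1)*43133^1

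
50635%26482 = 24153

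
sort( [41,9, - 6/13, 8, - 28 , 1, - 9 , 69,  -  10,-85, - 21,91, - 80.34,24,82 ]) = [ - 85,-80.34, - 28, -21, - 10, - 9 ,-6/13,1,8,9,24,41,69,82,91 ]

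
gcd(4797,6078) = 3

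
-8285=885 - 9170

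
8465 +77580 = 86045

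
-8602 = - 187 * 46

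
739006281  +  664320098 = 1403326379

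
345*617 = 212865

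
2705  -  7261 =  - 4556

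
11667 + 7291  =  18958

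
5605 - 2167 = 3438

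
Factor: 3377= 11^1 *307^1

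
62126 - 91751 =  - 29625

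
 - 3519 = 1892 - 5411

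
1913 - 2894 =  - 981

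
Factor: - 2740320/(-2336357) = 2^5*3^2*5^1  *  11^1*67^(-1) * 173^1 * 34871^( - 1) 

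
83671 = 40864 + 42807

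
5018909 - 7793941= -2775032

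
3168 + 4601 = 7769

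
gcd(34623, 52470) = 9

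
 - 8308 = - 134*62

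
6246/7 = 892+2/7 =892.29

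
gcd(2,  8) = 2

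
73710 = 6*12285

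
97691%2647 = 2399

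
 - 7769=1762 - 9531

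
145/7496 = 145/7496 = 0.02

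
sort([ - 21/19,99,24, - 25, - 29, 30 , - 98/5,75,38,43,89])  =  [ - 29, - 25,  -  98/5, - 21/19,24,30 , 38,43, 75, 89,99 ]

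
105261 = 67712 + 37549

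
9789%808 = 93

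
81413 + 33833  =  115246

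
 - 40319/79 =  - 40319/79 = - 510.37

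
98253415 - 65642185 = 32611230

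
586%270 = 46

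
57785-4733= 53052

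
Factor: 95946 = 2^1 * 3^1*15991^1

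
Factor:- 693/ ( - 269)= 3^2*7^1*11^1*269^(-1)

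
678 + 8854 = 9532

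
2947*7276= 21442372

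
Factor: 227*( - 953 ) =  - 227^1*953^1 = - 216331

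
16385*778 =12747530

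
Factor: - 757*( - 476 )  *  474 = 170797368 = 2^3*3^1*7^1*17^1*79^1*757^1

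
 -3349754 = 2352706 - 5702460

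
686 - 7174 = -6488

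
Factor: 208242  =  2^1*3^2*23^1*503^1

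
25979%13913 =12066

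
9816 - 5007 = 4809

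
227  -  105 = 122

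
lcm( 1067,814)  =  78958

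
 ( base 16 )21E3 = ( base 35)72U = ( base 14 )3239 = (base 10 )8675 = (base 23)G94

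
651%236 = 179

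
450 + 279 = 729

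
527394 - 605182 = -77788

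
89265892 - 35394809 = 53871083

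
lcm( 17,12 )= 204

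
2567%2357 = 210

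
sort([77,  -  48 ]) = [ - 48,77]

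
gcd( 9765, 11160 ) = 1395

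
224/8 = 28 =28.00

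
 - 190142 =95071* ( - 2 ) 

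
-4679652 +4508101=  - 171551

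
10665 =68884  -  58219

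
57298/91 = 629 + 59/91 = 629.65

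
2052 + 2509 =4561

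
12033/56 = 214+7/8 = 214.88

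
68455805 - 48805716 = 19650089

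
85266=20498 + 64768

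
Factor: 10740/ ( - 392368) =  - 15/548 = - 2^( - 2)*3^1*5^1*137^(-1 ) 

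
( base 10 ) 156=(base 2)10011100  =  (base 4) 2130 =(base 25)66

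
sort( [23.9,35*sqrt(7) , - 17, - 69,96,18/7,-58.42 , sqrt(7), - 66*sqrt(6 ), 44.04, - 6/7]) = [-66*sqrt( 6 ), - 69,- 58.42, - 17, - 6/7, 18/7,sqrt( 7),23.9, 44.04,35*sqrt(7), 96] 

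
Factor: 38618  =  2^1*19309^1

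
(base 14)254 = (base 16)1d2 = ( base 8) 722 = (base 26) ho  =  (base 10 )466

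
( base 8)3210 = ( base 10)1672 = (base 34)1F6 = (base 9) 2257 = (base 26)2c8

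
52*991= 51532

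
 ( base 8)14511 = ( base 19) HHD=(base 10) 6473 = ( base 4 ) 1211021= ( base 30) 75n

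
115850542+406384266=522234808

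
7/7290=7/7290= 0.00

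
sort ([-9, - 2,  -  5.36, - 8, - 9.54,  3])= [ - 9.54, - 9, - 8, - 5.36, - 2,3] 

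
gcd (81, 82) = 1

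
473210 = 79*5990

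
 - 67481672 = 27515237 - 94996909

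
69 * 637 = 43953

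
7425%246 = 45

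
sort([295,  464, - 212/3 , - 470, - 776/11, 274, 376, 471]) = [ - 470,  -  212/3,-776/11, 274,295, 376,  464, 471]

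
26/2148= 13/1074 = 0.01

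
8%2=0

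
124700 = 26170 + 98530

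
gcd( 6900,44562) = 6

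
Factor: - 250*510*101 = -12877500 = - 2^2 * 3^1*5^4*17^1*101^1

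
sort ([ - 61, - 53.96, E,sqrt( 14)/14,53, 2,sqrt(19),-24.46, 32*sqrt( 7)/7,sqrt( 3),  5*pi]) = [ - 61, - 53.96,  -  24.46,sqrt ( 14 ) /14,sqrt ( 3 ), 2,  E, sqrt( 19 ),32*sqrt(7)/7,  5*pi,53] 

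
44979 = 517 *87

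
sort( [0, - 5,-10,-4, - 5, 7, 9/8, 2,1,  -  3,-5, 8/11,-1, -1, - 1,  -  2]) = [  -  10, - 5, - 5,  -  5,  -  4, - 3, - 2, - 1,-1, - 1,0, 8/11,1, 9/8, 2,7 ]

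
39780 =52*765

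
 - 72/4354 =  - 36/2177 = -0.02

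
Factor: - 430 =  - 2^1*5^1*43^1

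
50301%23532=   3237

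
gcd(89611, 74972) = 1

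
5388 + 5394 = 10782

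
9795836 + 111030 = 9906866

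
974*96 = 93504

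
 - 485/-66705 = 97/13341 = 0.01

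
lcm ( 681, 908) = 2724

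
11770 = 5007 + 6763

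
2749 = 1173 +1576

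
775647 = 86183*9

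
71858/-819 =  - 71858/819 =- 87.74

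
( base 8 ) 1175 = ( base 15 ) 2c7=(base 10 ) 637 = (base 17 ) 238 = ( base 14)337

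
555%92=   3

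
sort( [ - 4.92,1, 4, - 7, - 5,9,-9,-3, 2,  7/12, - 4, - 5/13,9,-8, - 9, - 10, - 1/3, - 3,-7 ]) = [-10 , - 9, - 9, - 8, - 7, - 7, - 5, - 4.92, - 4,-3, - 3, - 5/13 , - 1/3,7/12,1,2, 4,9,9 ] 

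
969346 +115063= 1084409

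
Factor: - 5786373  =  -3^1*1928791^1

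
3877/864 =4  +  421/864 = 4.49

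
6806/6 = 3403/3 = 1134.33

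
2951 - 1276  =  1675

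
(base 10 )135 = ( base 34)3x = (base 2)10000111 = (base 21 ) 69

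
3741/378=9 + 113/126 = 9.90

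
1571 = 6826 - 5255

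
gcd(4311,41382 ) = 9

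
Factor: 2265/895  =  453/179 = 3^1*151^1*179^(-1 ) 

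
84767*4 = 339068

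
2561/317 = 2561/317 = 8.08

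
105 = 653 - 548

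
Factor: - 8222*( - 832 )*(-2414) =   -  16513459456 = - 2^8 * 13^1*17^1*71^1*4111^1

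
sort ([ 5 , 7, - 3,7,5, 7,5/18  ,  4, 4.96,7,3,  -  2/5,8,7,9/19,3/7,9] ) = [ - 3, - 2/5, 5/18,3/7,  9/19,3, 4,4.96,5,5,7,7,7,  7,7,8, 9] 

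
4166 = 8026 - 3860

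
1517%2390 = 1517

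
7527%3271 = 985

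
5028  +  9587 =14615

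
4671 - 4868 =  - 197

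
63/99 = 7/11= 0.64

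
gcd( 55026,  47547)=27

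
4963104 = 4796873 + 166231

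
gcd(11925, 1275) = 75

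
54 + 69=123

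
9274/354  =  4637/177=26.20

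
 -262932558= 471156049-734088607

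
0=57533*0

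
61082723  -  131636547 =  - 70553824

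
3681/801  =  4 + 53/89  =  4.60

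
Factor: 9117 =3^2*1013^1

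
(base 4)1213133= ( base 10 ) 6623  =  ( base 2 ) 1100111011111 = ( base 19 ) I6B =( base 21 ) f08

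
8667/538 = 16 + 59/538 = 16.11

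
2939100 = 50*58782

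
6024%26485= 6024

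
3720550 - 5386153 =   -  1665603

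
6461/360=17  +  341/360 = 17.95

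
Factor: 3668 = 2^2 * 7^1*131^1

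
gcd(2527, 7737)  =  1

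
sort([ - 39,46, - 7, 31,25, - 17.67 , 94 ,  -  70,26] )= [  -  70, - 39, - 17.67  , - 7,25 , 26,31,46,94 ]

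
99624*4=398496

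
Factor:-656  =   - 2^4*41^1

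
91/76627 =91/76627=0.00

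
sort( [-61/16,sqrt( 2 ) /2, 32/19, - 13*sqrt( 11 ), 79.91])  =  [ - 13*sqrt( 11 ), - 61/16, sqrt( 2)/2, 32/19,79.91 ]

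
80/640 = 1/8 =0.12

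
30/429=10/143 = 0.07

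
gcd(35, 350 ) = 35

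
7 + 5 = 12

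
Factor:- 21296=  -  2^4*11^3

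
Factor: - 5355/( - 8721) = 35/57 = 3^( - 1) * 5^1*7^1 * 19^( - 1 )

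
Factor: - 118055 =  - 5^1*7^1*3373^1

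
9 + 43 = 52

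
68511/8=68511/8=8563.88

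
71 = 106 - 35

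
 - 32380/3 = -10794 + 2/3  =  -10793.33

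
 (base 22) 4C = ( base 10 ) 100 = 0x64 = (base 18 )5A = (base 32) 34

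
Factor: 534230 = 2^1*5^1*41^1*1303^1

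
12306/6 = 2051 = 2051.00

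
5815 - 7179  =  -1364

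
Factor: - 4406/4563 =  - 2^1*3^( - 3)*13^( - 2 )*2203^1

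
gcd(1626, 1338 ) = 6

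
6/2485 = 6/2485 = 0.00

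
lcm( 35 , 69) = 2415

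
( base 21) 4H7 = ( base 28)2k0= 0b100001010000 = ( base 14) AC0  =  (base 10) 2128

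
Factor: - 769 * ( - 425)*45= 3^2*5^3 *17^1 * 769^1=14707125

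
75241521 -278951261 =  - 203709740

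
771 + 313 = 1084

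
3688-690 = 2998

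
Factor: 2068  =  2^2*11^1 * 47^1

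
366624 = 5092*72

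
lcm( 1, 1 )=1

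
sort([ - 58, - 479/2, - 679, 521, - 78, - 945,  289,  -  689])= [ - 945, - 689,  -  679, - 479/2,-78, - 58, 289, 521]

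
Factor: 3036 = 2^2 *3^1*11^1*23^1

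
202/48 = 101/24 = 4.21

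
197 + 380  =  577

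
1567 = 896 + 671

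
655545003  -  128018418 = 527526585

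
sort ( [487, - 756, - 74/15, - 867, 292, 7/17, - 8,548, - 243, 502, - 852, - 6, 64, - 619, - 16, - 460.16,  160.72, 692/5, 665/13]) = [ - 867, - 852, - 756, - 619, - 460.16, - 243, - 16, - 8,  -  6, - 74/15, 7/17, 665/13, 64, 692/5, 160.72,292,  487,502, 548]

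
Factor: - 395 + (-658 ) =-1053 = -  3^4 * 13^1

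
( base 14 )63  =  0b1010111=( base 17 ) 52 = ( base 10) 87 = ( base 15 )5c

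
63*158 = 9954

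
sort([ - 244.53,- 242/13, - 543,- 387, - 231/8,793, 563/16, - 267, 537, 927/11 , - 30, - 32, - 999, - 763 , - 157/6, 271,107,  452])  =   [ - 999, - 763, - 543,- 387, - 267, - 244.53, - 32, - 30, - 231/8, - 157/6, - 242/13, 563/16,927/11, 107, 271, 452, 537,  793 ] 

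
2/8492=1/4246  =  0.00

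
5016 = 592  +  4424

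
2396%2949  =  2396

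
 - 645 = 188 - 833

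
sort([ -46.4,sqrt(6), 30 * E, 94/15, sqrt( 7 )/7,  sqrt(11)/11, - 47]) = [ - 47, - 46.4, sqrt(11)/11, sqrt( 7)/7,  sqrt( 6), 94/15, 30*E]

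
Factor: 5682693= 3^1 * 929^1*2039^1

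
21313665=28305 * 753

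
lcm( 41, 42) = 1722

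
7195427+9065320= 16260747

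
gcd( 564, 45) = 3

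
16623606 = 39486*421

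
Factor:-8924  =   - 2^2 * 23^1 * 97^1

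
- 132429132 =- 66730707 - 65698425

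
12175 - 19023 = -6848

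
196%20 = 16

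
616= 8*77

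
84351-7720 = 76631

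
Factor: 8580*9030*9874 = 2^4*3^2*5^2*7^1*11^1*13^1*43^1*4937^1 = 765011847600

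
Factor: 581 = 7^1*83^1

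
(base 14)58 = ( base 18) 46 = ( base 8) 116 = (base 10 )78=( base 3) 2220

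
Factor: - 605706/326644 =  - 2^( - 1 )*3^1*127^( - 1)*157^1 = -  471/254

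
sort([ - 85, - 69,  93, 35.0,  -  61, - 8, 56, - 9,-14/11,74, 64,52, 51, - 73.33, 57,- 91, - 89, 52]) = [ - 91, - 89,- 85,-73.33 , - 69, - 61,-9,-8,-14/11, 35.0,51 , 52, 52 , 56, 57, 64, 74,93 ] 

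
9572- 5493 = 4079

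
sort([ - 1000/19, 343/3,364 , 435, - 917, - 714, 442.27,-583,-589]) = [-917,-714, - 589, - 583, - 1000/19,  343/3,364,  435,442.27]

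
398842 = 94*4243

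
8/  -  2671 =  - 8/2671 = -0.00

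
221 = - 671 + 892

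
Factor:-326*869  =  -283294 = -  2^1*11^1*79^1*163^1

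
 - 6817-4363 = - 11180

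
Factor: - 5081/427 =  - 7^( -1)*61^(-1)*5081^1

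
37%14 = 9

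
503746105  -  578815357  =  -75069252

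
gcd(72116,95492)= 4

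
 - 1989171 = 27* ( - 73673)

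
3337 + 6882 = 10219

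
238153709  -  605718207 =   -  367564498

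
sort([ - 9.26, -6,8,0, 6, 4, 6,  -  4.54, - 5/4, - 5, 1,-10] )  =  [-10, - 9.26, - 6, - 5,-4.54, - 5/4, 0, 1, 4 , 6,  6 , 8]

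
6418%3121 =176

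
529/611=529/611=0.87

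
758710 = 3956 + 754754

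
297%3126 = 297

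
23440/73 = 23440/73  =  321.10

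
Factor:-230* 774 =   -  2^2*3^2*5^1*23^1*43^1= - 178020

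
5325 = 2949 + 2376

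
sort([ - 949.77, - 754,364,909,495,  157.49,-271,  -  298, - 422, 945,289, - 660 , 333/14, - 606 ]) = [  -  949.77,-754, - 660 ,  -  606, - 422, - 298, - 271, 333/14,157.49,289,364, 495 , 909,945]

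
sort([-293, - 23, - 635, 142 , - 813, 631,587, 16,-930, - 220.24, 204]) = [-930 , - 813 , - 635  , - 293,-220.24, - 23, 16,142 , 204 , 587,631 ] 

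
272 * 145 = 39440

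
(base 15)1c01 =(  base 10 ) 6076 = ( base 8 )13674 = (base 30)6MG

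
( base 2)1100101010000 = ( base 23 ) C5H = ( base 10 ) 6480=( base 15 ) 1dc0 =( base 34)5KK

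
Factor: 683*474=2^1*3^1*79^1*683^1 = 323742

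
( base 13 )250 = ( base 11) 337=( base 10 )403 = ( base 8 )623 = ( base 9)487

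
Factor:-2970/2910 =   -  99/97 = - 3^2*11^1*97^( - 1) 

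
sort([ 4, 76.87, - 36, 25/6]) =[-36 , 4, 25/6, 76.87]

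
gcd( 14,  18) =2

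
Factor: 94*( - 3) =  - 282 = - 2^1*3^1*47^1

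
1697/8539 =1697/8539 = 0.20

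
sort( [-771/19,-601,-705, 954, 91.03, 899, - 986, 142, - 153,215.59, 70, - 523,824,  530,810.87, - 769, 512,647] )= [ - 986, - 769  ,  -  705, - 601, - 523, -153,-771/19, 70, 91.03, 142, 215.59, 512,530, 647 , 810.87, 824  ,  899, 954 ] 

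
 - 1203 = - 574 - 629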